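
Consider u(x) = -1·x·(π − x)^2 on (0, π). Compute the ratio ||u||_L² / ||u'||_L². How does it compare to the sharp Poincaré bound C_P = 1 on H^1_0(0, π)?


||u||_L² / ||u'||_L² = sqrt(14)*π/14 < C_P = 1.

u(x) = -1·x·(π − x)^2, so u'(x) = (π - 3*x)*(x - π).
u(x) = -1·x·(π − x)^2 vanishes at x = 0 and x = π, so u ∈ H^1_0(0, π). Differentiate via the product rule and integrate the resulting polynomials term by term.
  ∫_0^π u² dx = ∫_0^π (x^6 - 4*π*x^5 + 6*π^2*x^4 - 4*π^3*x^3 + π^4*x^2) dx. Term by term:
    ∫_0^π x^6 dx = π^7/7;  ∫_0^π -4*π*x^5 dx = -2*π^7/3;  ∫_0^π 6*π^2*x^4 dx = 6*π^7/5;
    ∫_0^π -4*π^3*x^3 dx = -π^7;  ∫_0^π π^4*x^2 dx = π^7/3.
  Sum: π^7/7 − 2*π^7/3 + 6*π^7/5 − π^7 + π^7/3 = π^7/105.
  ∫_0^π (u')² dx = ∫_0^π (9*x^4 - 24*π*x^3 + 22*π^2*x^2 - 8*π^3*x + π^4) dx. Term by term:
    ∫_0^π 9*x^4 dx = 9*π^5/5;  ∫_0^π -24*π*x^3 dx = -6*π^5;  ∫_0^π 22*π^2*x^2 dx = 22*π^5/3;
    ∫_0^π -8*π^3*x dx = -4*π^5;  ∫_0^π π^4 dx = π^5.
  Sum: 9*π^5/5 − 6*π^5 + 22*π^5/3 − 4*π^5 + π^5 = 2*π^5/15.
∫_0^π u² dx = π^7/105, so ||u||_L² = sqrt(105)*π^(7/2)/105.
∫_0^π (u')² dx = 2*π^5/15, so ||u'||_L² = sqrt(30)*π^(5/2)/15.
Ratio ||u||_L² / ||u'||_L² = sqrt(14)*π/14.
Sharp Poincaré constant on H^1_0(0, π) is C_P = L/π = 1, achieved by sin(x).
A polynomial bump cannot attain the sharp Poincaré constant (only the first sine eigenfunction does), so the ratio is strictly less than C_P, consistent with ||u||_L² ≤ C_P ||u'||_L².


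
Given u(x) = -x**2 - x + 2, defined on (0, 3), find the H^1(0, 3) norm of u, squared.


||u||_{H^1}^2 = 1131/10

The H^1 norm (squared) on an interval (0, L) is
  ||u||_{H^1}^2 = ∫_0^L u(x)^2 dx + ∫_0^L u'(x)^2 dx.
Compute u'(x) = -2*x - 1.
Then u(x)^2 = x**4 + 2*x**3 - 3*x**2 - 4*x + 4 and u'(x)^2 = 4*x**2 + 4*x + 1.
Integrate each monomial from 0 to 3 using ∫_0^3 c·x^n dx = c·3^(n+1)/(n+1):
  ∫_0^3 u(x)^2 dx = ∫_0^3 (x^4 + 2*x^3 - 3*x^2 - 4*x + 4) dx. Term by term:
    ∫_0^3 x^4 dx = 243/5;  ∫_0^3 2*x^3 dx = 81/2;  ∫_0^3 -3*x^2 dx = -27;
    ∫_0^3 -4*x dx = -18;  ∫_0^3 4 dx = 12.
  Sum: 243/5 + 81/2 − 27 − 18 + 12 = 561/10.
  ∫_0^3 u'(x)^2 dx = ∫_0^3 (4*x^2 + 4*x + 1) dx. Term by term:
    ∫_0^3 4*x^2 dx = 36;  ∫_0^3 4*x dx = 18;  ∫_0^3 1 dx = 3.
  Sum: 36 + 18 + 3 = 57.
Adding: ||u||_{H^1}^2 = 561/10 + 57 = 1131/10.


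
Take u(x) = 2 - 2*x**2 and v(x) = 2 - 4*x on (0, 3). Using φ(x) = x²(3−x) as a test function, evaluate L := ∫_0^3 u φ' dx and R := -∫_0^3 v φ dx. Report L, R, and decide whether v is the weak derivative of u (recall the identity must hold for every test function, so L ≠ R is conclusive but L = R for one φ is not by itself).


LHS = 243/5, RHS = 351/10. No, v is not the weak derivative of u.

u(x) = 2 - 2*x**2, classical derivative u'(x) = -4*x.
φ(x) = x²(3−x), so φ'(x) = 3*x*(2 - x).
Note φ(0) = φ(3) = 0, so the boundary term u·φ vanishes.
LHS = ∫_0^3 u(x) φ'(x) dx = ∫_0^3 (6*x^4 - 12*x^3 - 6*x^2 + 12*x) dx. Term by term:
  ∫_0^3 6*x^4 dx = 1458/5;  ∫_0^3 -12*x^3 dx = -243;  ∫_0^3 -6*x^2 dx = -54;
  ∫_0^3 12*x dx = 54.
Sum: 1458/5 − 243 − 54 + 54 = 243/5.
So LHS = 243/5.
∫_0^3 v(x) φ(x) dx = ∫_0^3 (4*x^4 - 14*x^3 + 6*x^2) dx. Term by term:
  ∫_0^3 4*x^4 dx = 972/5;  ∫_0^3 -14*x^3 dx = -567/2;  ∫_0^3 6*x^2 dx = 54.
Sum: 972/5 − 567/2 + 54 = -351/10.
So RHS = -∫_0^3 v(x) φ(x) dx = 351/10.
LHS − RHS = 27/2 ≠ 0, so the identity fails.
(For a valid weak derivative the identity must hold for EVERY test function, in particular this one. The failure shows v is NOT the weak derivative of u.)
Correct weak derivative would be u'(x) = -4*x.


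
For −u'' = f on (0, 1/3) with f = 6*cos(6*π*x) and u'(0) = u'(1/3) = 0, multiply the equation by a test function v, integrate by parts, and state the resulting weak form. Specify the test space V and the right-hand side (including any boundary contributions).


V = H^1(0, 1/3) (no boundary constraint on v; u is determined up to an additive constant); weak form: ∫_0^1/3 u'v' dx = ∫_0^1/3 (6*cos(6*π*x)) v dx for all v ∈ V.

Multiply both sides by a test function v and integrate from 0 to 1/3:
  ∫_0^1/3 −u''(x) v(x) dx = ∫_0^1/3 f(x) v(x) dx.
Integrate the LHS by parts once:
  ∫_0^1/3 −u'' v dx = −[u'(x) v(x)]_0^1/3 + ∫_0^1/3 u'(x) v'(x) dx.
Thus ∫_0^1/3 u'(x) v'(x) dx = ∫_0^1/3 f(x) v(x) dx + [u'(x) v(x)]_0^1/3.
Choose V so that boundary terms are either known or forced to vanish.
u has homogeneous Neumann: u'(0) = u'(1/3) = 0. So [u' v]_0^1/3 = 0·v(1/3) − 0·v(0) = 0 for any v; take V = H^1(0, 1/3).
Weak formulation: find u (satisfying any essential BC) such that ∫_0^1/3 u'(x) v'(x) dx = ∫_0^1/3 f v dx for all v ∈ V (homogeneous Neumann, so boundary terms vanish).
Substituting f(x) = 6*cos(6*π*x), the right-hand side is ∫_0^1/3 (6*cos(6*π*x)) v dx.
Compatibility check (pure Neumann): taking v ≡ 1 ∈ V gives 0 = ∫_0^1/3 f dx + (0) − (0), i.e. ∫_0^1/3 f dx must equal u'(0) − u'(1/3) = 0. Indeed ∫_0^1/3 (6*cos(6*π*x)) dx = 0, so the data are compatible. The solution is then unique only up to an additive constant (fix it e.g. by requiring ∫_0^1/3 u dx = 0).


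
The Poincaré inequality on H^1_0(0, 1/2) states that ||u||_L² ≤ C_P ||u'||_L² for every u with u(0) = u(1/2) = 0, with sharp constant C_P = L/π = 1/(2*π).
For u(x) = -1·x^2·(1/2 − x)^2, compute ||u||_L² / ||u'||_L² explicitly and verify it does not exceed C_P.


||u||_L² / ||u'||_L² = sqrt(3)/12 < C_P = 1/(2*π).

u(x) = -1·x^2·(1/2 − x)^2, so u'(x) = x*(-8*x^2 + 6*x - 1)/2.
u(x) = -1·x^2·(1/2 − x)^2 vanishes at x = 0 and x = 1/2, so u ∈ H^1_0(0, 1/2). Differentiate via the product rule and integrate the resulting polynomials term by term.
  ∫_0^1/2 u² dx = ∫_0^1/2 (x^8 - 2*x^7 + 3*x^6/2 - x^5/2 + x^4/16) dx. Term by term:
    ∫_0^1/2 x^8 dx = 1/4608;  ∫_0^1/2 -2*x^7 dx = -1/1024;  ∫_0^1/2 3*x^6/2 dx = 3/1792;
    ∫_0^1/2 -x^5/2 dx = -1/768;  ∫_0^1/2 x^4/16 dx = 1/2560.
  Sum: 1/4608 − 1/1024 + 3/1792 − 1/768 + 1/2560 = 1/322560.
  ∫_0^1/2 (u')² dx = ∫_0^1/2 (16*x^6 - 24*x^5 + 13*x^4 - 3*x^3 + x^2/4) dx. Term by term:
    ∫_0^1/2 16*x^6 dx = 1/56;  ∫_0^1/2 -24*x^5 dx = -1/16;  ∫_0^1/2 13*x^4 dx = 13/160;
    ∫_0^1/2 -3*x^3 dx = -3/64;  ∫_0^1/2 x^2/4 dx = 1/96.
  Sum: 1/56 − 1/16 + 13/160 − 3/64 + 1/96 = 1/6720.
∫_0^1/2 u² dx = 1/322560, so ||u||_L² = sqrt(35)/3360.
∫_0^1/2 (u')² dx = 1/6720, so ||u'||_L² = sqrt(105)/840.
Ratio ||u||_L² / ||u'||_L² = sqrt(3)/12.
Sharp Poincaré constant on H^1_0(0, 1/2) is C_P = L/π = 1/(2*π), achieved by sin(2*π·x).
A polynomial bump cannot attain the sharp Poincaré constant (only the first sine eigenfunction does), so the ratio is strictly less than C_P, consistent with ||u||_L² ≤ C_P ||u'||_L².


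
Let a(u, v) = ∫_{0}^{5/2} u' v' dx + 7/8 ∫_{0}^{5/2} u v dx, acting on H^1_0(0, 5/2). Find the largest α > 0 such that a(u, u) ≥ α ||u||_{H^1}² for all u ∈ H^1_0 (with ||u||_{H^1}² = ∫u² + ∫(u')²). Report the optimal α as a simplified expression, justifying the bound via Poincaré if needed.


α = (175 + 32*π^2)/(8*(25 + 4*π^2))

Coercivity of a(·,·) on H^1_0(0, 5/2) means a(u, u) ≥ α ||u||_{H^1}² for every u ∈ H^1_0.
The interval has length L = 5/2, and Poincaré/coercivity depend only on L. Here a(u, u) = ∫(u')² + (7/8)·∫u².
Here 0 < c = 7/8 < 1. The condition a(u,u) ≥ α||u||_{H^1}² reads (1−α)∫(u')² ≥ (α−c)∫u². Any admissible α is ≤ 1 (rapidly oscillating u have ∫u²/∫(u')² → 0), and α = 1 would force 0 ≥ (1−c)∫u², impossible since c < 1; so 1−α > 0. By the sharp Poincaré inequality on H^1_0 of an interval of length L, ∫(u')² ≥ (π/L)²∫u² with equality for the first sine mode sin(π(x−x₀)/L) (x₀ the left endpoint), so the inequality holds for all u iff (1−α)(π/L)² ≥ α − c, i.e. α ≤ ((π/L)² + c)/((π/L)² + 1) = (1 + c(L/π)²)/(1 + (L/π)²). With (π/L)² = 4*π^2/25 and c = 7/8, the largest admissible constant is α = ((π/L)² + c)/((π/L)² + 1).
Simplifying, α = (175 + 32*π^2)/(8*(25 + 4*π^2)).


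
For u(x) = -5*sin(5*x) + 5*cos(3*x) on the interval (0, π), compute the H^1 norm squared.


||u||_{H^1(0,π)}^2 = 450*π

u'(x) = -15*sin(3*x) - 25*cos(5*x).
Expand u² and (u')² and integrate term by term on (0, π), using: for integers n ≥ 1, ∫_0^π sin²(nx) dx = ∫_0^π cos²(nx) dx = π/2; for n ≠ n', ∫_0^π sin(nx)sin(n'x) dx = ∫_0^π cos(nx)cos(n'x) dx = 0; and by product-to-sum, ∫_0^π sin(nx)cos(n'x) dx = ½∫_0^π [sin((n+n')x) + sin((n−n')x)] dx, which is 0 when n+n' is even and 2n/(n²−n'²) when n+n' is odd (it need not vanish on (0, π)).
  u² squared terms: (-5)²·∫sin(5x)² dx = 25·π/2 = 25*π/2;  (5)²·∫cos(3x)² dx = 25·π/2 = 25*π/2.
  u² cross terms: 2·(-5)·(5)·∫sin(5x)·cos(3x) dx = -50·(0) = 0.
  So ∫_0^π u² dx = 25*π/2 + 25*π/2 + 0 = 25*π.
  (u')² squared terms: (-25)²·∫cos(5x)² dx = 625·π/2 = 625*π/2;  (-15)²·∫sin(3x)² dx = 225·π/2 = 225*π/2.
  (u')² cross terms: 2·(-25)·(-15)·∫cos(5x)·sin(3x) dx = 750·(0) = 0.
  So ∫_0^π (u')² dx = 625*π/2 + 225*π/2 + 0 = 425*π.
||u||_{H^1}^2 = (25*π) + (425*π) = 450*π.


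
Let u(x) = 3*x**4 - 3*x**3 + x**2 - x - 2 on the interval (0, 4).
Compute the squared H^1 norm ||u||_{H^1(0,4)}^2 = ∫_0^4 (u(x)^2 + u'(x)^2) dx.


||u||_{H^1}^2 = 37150196/105

The H^1 norm (squared) on an interval (0, L) is
  ||u||_{H^1}^2 = ∫_0^L u(x)^2 dx + ∫_0^L u'(x)^2 dx.
Compute u'(x) = 12*x**3 - 9*x**2 + 2*x - 1.
Then u(x)^2 = 9*x**8 - 18*x**7 + 15*x**6 - 12*x**5 - 5*x**4 + 10*x**3 - 3*x**2 + 4*x + 4 and u'(x)^2 = 144*x**6 - 216*x**5 + 129*x**4 - 60*x**3 + 22*x**2 - 4*x + 1.
Integrate each monomial from 0 to 4 using ∫_0^4 c·x^n dx = c·4^(n+1)/(n+1):
  ∫_0^4 u(x)^2 dx = ∫_0^4 (9*x^8 - 18*x^7 + 15*x^6 - 12*x^5 - 5*x^4 + 10*x^3 - 3*x^2 + 4*x + 4) dx. Term by term:
    ∫_0^4 9*x^8 dx = 262144;  ∫_0^4 -18*x^7 dx = -147456;  ∫_0^4 15*x^6 dx = 245760/7;
    ∫_0^4 -12*x^5 dx = -8192;  ∫_0^4 -5*x^4 dx = -1024;  ∫_0^4 10*x^3 dx = 640;
    ∫_0^4 -3*x^2 dx = -64;  ∫_0^4 4*x dx = 32;  ∫_0^4 4 dx = 16.
  Sum: 262144 − 147456 + 245760/7 − 8192 − 1024 + 640 − 64 + 32 + 16 = 988432/7.
  ∫_0^4 u'(x)^2 dx = ∫_0^4 (144*x^6 - 216*x^5 + 129*x^4 - 60*x^3 + 22*x^2 - 4*x + 1) dx. Term by term:
    ∫_0^4 144*x^6 dx = 2359296/7;  ∫_0^4 -216*x^5 dx = -147456;  ∫_0^4 129*x^4 dx = 132096/5;
    ∫_0^4 -60*x^3 dx = -3840;  ∫_0^4 22*x^2 dx = 1408/3;  ∫_0^4 -4*x dx = -32;
    ∫_0^4 1 dx = 4.
  Sum: 2359296/7 − 147456 + 132096/5 − 3840 + 1408/3 − 32 + 4 = 22323716/105.
Adding: ||u||_{H^1}^2 = 988432/7 + 22323716/105 = 37150196/105.


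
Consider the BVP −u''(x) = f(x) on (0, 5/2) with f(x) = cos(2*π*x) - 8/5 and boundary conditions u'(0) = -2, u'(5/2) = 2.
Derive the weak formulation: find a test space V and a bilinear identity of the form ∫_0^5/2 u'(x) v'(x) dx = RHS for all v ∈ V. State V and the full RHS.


V = H^1(0, 5/2) (v unrestricted at boundary; u is determined up to an additive constant); weak form: ∫_0^5/2 u'v' dx = ∫_0^5/2 (cos(2*π*x) - 8/5) v dx + 2·v(5/2) + 2·v(0) for all v ∈ V.

Multiply both sides by a test function v and integrate from 0 to 5/2:
  ∫_0^5/2 −u''(x) v(x) dx = ∫_0^5/2 f(x) v(x) dx.
Integrate the LHS by parts once:
  ∫_0^5/2 −u'' v dx = −[u'(x) v(x)]_0^5/2 + ∫_0^5/2 u'(x) v'(x) dx.
Thus ∫_0^5/2 u'(x) v'(x) dx = ∫_0^5/2 f(x) v(x) dx + [u'(x) v(x)]_0^5/2.
Choose V so that boundary terms are either known or forced to vanish.
u has inhomogeneous Neumann u'(0) = -2, u'(5/2) = 2. [u' v]_0^5/2 = (2)·v(5/2) − (-2)·v(0) = 2·v(5/2) + 2·v(0). Take V = H^1(0, 5/2); boundary term becomes part of RHS.
Weak formulation: find u (satisfying any essential BC) such that ∫_0^5/2 u'(x) v'(x) dx = ∫_0^5/2 f v dx + 2·v(5/2) + 2·v(0) for all v ∈ V (Neumann data are natural BCs: they enter the RHS as boundary terms).
Substituting f(x) = cos(2*π*x) - 8/5, the right-hand side is ∫_0^5/2 (cos(2*π*x) - 8/5) v dx + 2·v(5/2) + 2·v(0).
Compatibility check (pure Neumann): taking v ≡ 1 ∈ V gives 0 = ∫_0^5/2 f dx + (2) − (-2), i.e. ∫_0^5/2 f dx must equal u'(0) − u'(5/2) = -4. Indeed ∫_0^5/2 (cos(2*π*x) - 8/5) dx = -4, so the data are compatible. The solution is then unique only up to an additive constant (fix it e.g. by requiring ∫_0^5/2 u dx = 0).


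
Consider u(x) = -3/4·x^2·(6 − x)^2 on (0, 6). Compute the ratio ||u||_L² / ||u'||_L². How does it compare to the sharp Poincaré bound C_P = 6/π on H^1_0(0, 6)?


||u||_L² / ||u'||_L² = sqrt(3) < C_P = 6/π.

u(x) = -3/4·x^2·(6 − x)^2, so u'(x) = 3*x*(-x^2 + 9*x - 18).
u(x) = -3/4·x^2·(6 − x)^2 vanishes at x = 0 and x = 6, so u ∈ H^1_0(0, 6). Differentiate via the product rule and integrate the resulting polynomials term by term.
  ∫_0^6 u² dx = ∫_0^6 (9*x^8/16 - 27*x^7/2 + 243*x^6/2 - 486*x^5 + 729*x^4) dx. Term by term:
    ∫_0^6 9*x^8/16 dx = 629856;  ∫_0^6 -27*x^7/2 dx = -2834352;  ∫_0^6 243*x^6/2 dx = 34012224/7;
    ∫_0^6 -486*x^5 dx = -3779136;  ∫_0^6 729*x^4 dx = 5668704/5.
  Sum: 629856 − 2834352 + 34012224/7 − 3779136 + 5668704/5 = 314928/35.
  ∫_0^6 (u')² dx = ∫_0^6 (9*x^6 - 162*x^5 + 1053*x^4 - 2916*x^3 + 2916*x^2) dx. Term by term:
    ∫_0^6 9*x^6 dx = 2519424/7;  ∫_0^6 -162*x^5 dx = -1259712;  ∫_0^6 1053*x^4 dx = 8188128/5;
    ∫_0^6 -2916*x^3 dx = -944784;  ∫_0^6 2916*x^2 dx = 209952.
  Sum: 2519424/7 − 1259712 + 8188128/5 − 944784 + 209952 = 104976/35.
∫_0^6 u² dx = 314928/35, so ||u||_L² = 324*sqrt(105)/35.
∫_0^6 (u')² dx = 104976/35, so ||u'||_L² = 324*sqrt(35)/35.
Ratio ||u||_L² / ||u'||_L² = sqrt(3).
Sharp Poincaré constant on H^1_0(0, 6) is C_P = L/π = 6/π, achieved by sin(π/6·x).
A polynomial bump cannot attain the sharp Poincaré constant (only the first sine eigenfunction does), so the ratio is strictly less than C_P, consistent with ||u||_L² ≤ C_P ||u'||_L².


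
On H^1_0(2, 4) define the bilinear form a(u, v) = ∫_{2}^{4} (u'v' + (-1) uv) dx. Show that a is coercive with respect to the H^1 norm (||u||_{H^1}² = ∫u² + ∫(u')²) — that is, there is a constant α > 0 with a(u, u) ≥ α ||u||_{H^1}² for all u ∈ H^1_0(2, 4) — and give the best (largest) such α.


α = (-4 + π^2)/(4 + π^2)

Coercivity of a(·,·) on H^1_0(2, 4) means a(u, u) ≥ α ||u||_{H^1}² for every u ∈ H^1_0.
The interval has length L = 2, and Poincaré/coercivity depend only on L. Here a(u, u) = ∫(u')² + (-1)·∫u².
Here c = -1 < 0 with |c| < (π/L)² = π^2/4, so coercivity still holds. The condition a(u,u) ≥ α||u||_{H^1}² reads (1−α)∫(u')² ≥ (α−c)∫u². Any admissible α is ≤ 1 (rapidly oscillating u have ∫u²/∫(u')² → 0), and α = 1 would force 0 ≥ (1−c)∫u², impossible since c < 1; so 1−α > 0. By the sharp Poincaré inequality on H^1_0 of an interval of length L, ∫(u')² ≥ (π/L)²∫u² with equality for the first sine mode sin(π(x−x₀)/L) (x₀ the left endpoint), so the inequality holds for all u iff (1−α)(π/L)² ≥ α − c, i.e. α ≤ ((π/L)² + c)/((π/L)² + 1) = (1 + c(L/π)²)/(1 + (L/π)²). (Direct route, valid since c ≤ 0: Poincaré gives c∫u² ≥ c(L/π)²∫(u')², so a(u,u) ≥ (1 + c(L/π)²)∫(u')², while ||u||_{H^1}² ≤ (1 + (L/π)²)∫(u')²; dividing yields the same α.) With (π/L)² = π^2/4 and c = -1, the largest admissible constant is α = ((π/L)² + c)/((π/L)² + 1).
Simplifying, α = (-4 + π^2)/(4 + π^2).


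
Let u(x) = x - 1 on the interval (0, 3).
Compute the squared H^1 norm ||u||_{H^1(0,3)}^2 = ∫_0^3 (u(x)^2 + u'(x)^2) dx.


||u||_{H^1}^2 = 6

The H^1 norm (squared) on an interval (0, L) is
  ||u||_{H^1}^2 = ∫_0^L u(x)^2 dx + ∫_0^L u'(x)^2 dx.
Compute u'(x) = 1.
Then u(x)^2 = x**2 - 2*x + 1 and u'(x)^2 = 1.
Integrate each monomial from 0 to 3 using ∫_0^3 c·x^n dx = c·3^(n+1)/(n+1):
  ∫_0^3 u(x)^2 dx = ∫_0^3 (x^2 - 2*x + 1) dx. Term by term:
    ∫_0^3 x^2 dx = 9;  ∫_0^3 -2*x dx = -9;  ∫_0^3 1 dx = 3.
  Sum: 9 − 9 + 3 = 3.
  ∫_0^3 u'(x)^2 dx = ∫_0^3 (1) dx. Term by term:
    ∫_0^3 1 dx = 3.
Adding: ||u||_{H^1}^2 = 3 + 3 = 6.


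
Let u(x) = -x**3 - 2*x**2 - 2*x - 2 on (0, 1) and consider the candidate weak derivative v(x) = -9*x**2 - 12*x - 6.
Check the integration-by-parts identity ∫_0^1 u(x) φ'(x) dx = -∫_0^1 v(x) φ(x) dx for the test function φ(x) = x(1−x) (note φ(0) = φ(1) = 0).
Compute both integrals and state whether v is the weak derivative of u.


LHS = 49/60, RHS = 49/20. No, v is not the weak derivative of u.

u(x) = -x**3 - 2*x**2 - 2*x - 2, classical derivative u'(x) = -3*x**2 - 4*x - 2.
φ(x) = x(1−x), so φ'(x) = 1 - 2*x.
Note φ(0) = φ(1) = 0, so the boundary term u·φ vanishes.
LHS = ∫_0^1 u(x) φ'(x) dx = ∫_0^1 (2*x^4 + 3*x^3 + 2*x^2 + 2*x - 2) dx. Term by term:
  ∫_0^1 2*x^4 dx = 2/5;  ∫_0^1 3*x^3 dx = 3/4;  ∫_0^1 2*x^2 dx = 2/3;
  ∫_0^1 2*x dx = 1;  ∫_0^1 -2 dx = -2.
Sum: 2/5 + 3/4 + 2/3 + 1 − 2 = 49/60.
So LHS = 49/60.
∫_0^1 v(x) φ(x) dx = ∫_0^1 (9*x^4 + 3*x^3 - 6*x^2 - 6*x) dx. Term by term:
  ∫_0^1 9*x^4 dx = 9/5;  ∫_0^1 3*x^3 dx = 3/4;  ∫_0^1 -6*x^2 dx = -2;
  ∫_0^1 -6*x dx = -3.
Sum: 9/5 + 3/4 − 2 − 3 = -49/20.
So RHS = -∫_0^1 v(x) φ(x) dx = 49/20.
LHS − RHS = -49/30 ≠ 0, so the identity fails.
(For a valid weak derivative the identity must hold for EVERY test function, in particular this one. The failure shows v is NOT the weak derivative of u.)
Correct weak derivative would be u'(x) = -3*x**2 - 4*x - 2.


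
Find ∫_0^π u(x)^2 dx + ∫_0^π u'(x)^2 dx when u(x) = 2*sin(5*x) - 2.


||u||_{H^1(0,π)}^2 = -16/5 + 56*π

u'(x) = 10*cos(5*x).
Expand u² and (u')² and integrate term by term on (0, π), using: for integers n ≥ 1, ∫_0^π sin²(nx) dx = ∫_0^π cos²(nx) dx = π/2; for n ≠ n', ∫_0^π sin(nx)sin(n'x) dx = ∫_0^π cos(nx)cos(n'x) dx = 0; and by product-to-sum, ∫_0^π sin(nx)cos(n'x) dx = ½∫_0^π [sin((n+n')x) + sin((n−n')x)] dx, which is 0 when n+n' is even and 2n/(n²−n'²) when n+n' is odd (it need not vanish on (0, π)). For the constant mode: ∫_0^π 1 dx = π, ∫_0^π cos(nx) dx = 0, ∫_0^π sin(nx) dx = (1−(−1)^n)/n.
  u² squared terms: (-2)²·∫1 dx = 4·π = 4*π;  (2)²·∫sin(5x)² dx = 4·π/2 = 2*π.
  u² cross terms: 2·(-2)·(2)·∫1·sin(5x) dx = -8·(2/5) = -16/5.
  So ∫_0^π u² dx = 4*π + 2*π − 16/5 = -16/5 + 6*π.
  (u')² squared terms: (10)²·∫cos(5x)² dx = 100·π/2 = 50*π.
  So ∫_0^π (u')² dx = 50*π.
||u||_{H^1}^2 = (-16/5 + 6*π) + (50*π) = -16/5 + 56*π.


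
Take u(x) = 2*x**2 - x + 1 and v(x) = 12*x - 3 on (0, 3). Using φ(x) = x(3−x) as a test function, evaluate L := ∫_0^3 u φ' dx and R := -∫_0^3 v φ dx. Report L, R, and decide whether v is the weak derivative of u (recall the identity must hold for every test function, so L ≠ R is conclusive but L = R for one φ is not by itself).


LHS = -45/2, RHS = -135/2. No, v is not the weak derivative of u.

u(x) = 2*x**2 - x + 1, classical derivative u'(x) = 4*x - 1.
φ(x) = x(3−x), so φ'(x) = 3 - 2*x.
Note φ(0) = φ(3) = 0, so the boundary term u·φ vanishes.
LHS = ∫_0^3 u(x) φ'(x) dx = ∫_0^3 (-4*x^3 + 8*x^2 - 5*x + 3) dx. Term by term:
  ∫_0^3 -4*x^3 dx = -81;  ∫_0^3 8*x^2 dx = 72;  ∫_0^3 -5*x dx = -45/2;
  ∫_0^3 3 dx = 9.
Sum: -81 + 72 − 45/2 + 9 = -45/2.
So LHS = -45/2.
∫_0^3 v(x) φ(x) dx = ∫_0^3 (-12*x^3 + 39*x^2 - 9*x) dx. Term by term:
  ∫_0^3 -12*x^3 dx = -243;  ∫_0^3 39*x^2 dx = 351;  ∫_0^3 -9*x dx = -81/2.
Sum: -243 + 351 − 81/2 = 135/2.
So RHS = -∫_0^3 v(x) φ(x) dx = -135/2.
LHS − RHS = 45 ≠ 0, so the identity fails.
(For a valid weak derivative the identity must hold for EVERY test function, in particular this one. The failure shows v is NOT the weak derivative of u.)
Correct weak derivative would be u'(x) = 4*x - 1.


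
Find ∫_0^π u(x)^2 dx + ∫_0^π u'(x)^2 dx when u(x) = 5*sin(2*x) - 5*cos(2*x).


||u||_{H^1(0,π)}^2 = 125*π

u'(x) = 10*sin(2*x) + 10*cos(2*x).
Expand u² and (u')² and integrate term by term on (0, π), using: for integers n ≥ 1, ∫_0^π sin²(nx) dx = ∫_0^π cos²(nx) dx = π/2; for n ≠ n', ∫_0^π sin(nx)sin(n'x) dx = ∫_0^π cos(nx)cos(n'x) dx = 0; and by product-to-sum, ∫_0^π sin(nx)cos(n'x) dx = ½∫_0^π [sin((n+n')x) + sin((n−n')x)] dx, which is 0 when n+n' is even and 2n/(n²−n'²) when n+n' is odd (it need not vanish on (0, π)).
  u² squared terms: (-5)²·∫cos(2x)² dx = 25·π/2 = 25*π/2;  (5)²·∫sin(2x)² dx = 25·π/2 = 25*π/2.
  u² cross terms: 2·(-5)·(5)·∫cos(2x)·sin(2x) dx = -50·(0) = 0.
  So ∫_0^π u² dx = 25*π/2 + 25*π/2 + 0 = 25*π.
  (u')² squared terms: (10)²·∫cos(2x)² dx = 100·π/2 = 50*π;  (10)²·∫sin(2x)² dx = 100·π/2 = 50*π.
  (u')² cross terms: 2·(10)·(10)·∫cos(2x)·sin(2x) dx = 200·(0) = 0.
  So ∫_0^π (u')² dx = 50*π + 50*π + 0 = 100*π.
||u||_{H^1}^2 = (25*π) + (100*π) = 125*π.


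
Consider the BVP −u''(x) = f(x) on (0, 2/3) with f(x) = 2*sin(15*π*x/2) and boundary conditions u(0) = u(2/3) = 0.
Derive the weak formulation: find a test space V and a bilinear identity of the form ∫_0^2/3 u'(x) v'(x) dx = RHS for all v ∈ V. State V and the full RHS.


V = H^1_0(0, 2/3) (so v(0) = v(2/3) = 0); weak form: ∫_0^2/3 u'v' dx = ∫_0^2/3 (2*sin(15*π*x/2)) v dx for all v ∈ V.

Multiply both sides by a test function v and integrate from 0 to 2/3:
  ∫_0^2/3 −u''(x) v(x) dx = ∫_0^2/3 f(x) v(x) dx.
Integrate the LHS by parts once:
  ∫_0^2/3 −u'' v dx = −[u'(x) v(x)]_0^2/3 + ∫_0^2/3 u'(x) v'(x) dx.
Thus ∫_0^2/3 u'(x) v'(x) dx = ∫_0^2/3 f(x) v(x) dx + [u'(x) v(x)]_0^2/3.
Choose V so that boundary terms are either known or forced to vanish.
u is Dirichlet: u(0) = u(2/3) = 0. Let V = H^1_0(0, 2/3); then v(0) = v(2/3) = 0, and [u' v]_0^2/3 = 0.
Weak formulation: find u (satisfying any essential BC) such that ∫_0^2/3 u'(x) v'(x) dx = ∫_0^2/3 f v dx for all v ∈ V.
Substituting f(x) = 2*sin(15*π*x/2), the right-hand side is ∫_0^2/3 (2*sin(15*π*x/2)) v dx.


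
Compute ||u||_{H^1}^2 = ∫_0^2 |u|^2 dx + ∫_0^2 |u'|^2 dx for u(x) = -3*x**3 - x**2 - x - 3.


||u||_{H^1}^2 = 118976/105

The H^1 norm (squared) on an interval (0, L) is
  ||u||_{H^1}^2 = ∫_0^L u(x)^2 dx + ∫_0^L u'(x)^2 dx.
Compute u'(x) = -9*x**2 - 2*x - 1.
Then u(x)^2 = 9*x**6 + 6*x**5 + 7*x**4 + 20*x**3 + 7*x**2 + 6*x + 9 and u'(x)^2 = 81*x**4 + 36*x**3 + 22*x**2 + 4*x + 1.
Integrate each monomial from 0 to 2 using ∫_0^2 c·x^n dx = c·2^(n+1)/(n+1):
  ∫_0^2 u(x)^2 dx = ∫_0^2 (9*x^6 + 6*x^5 + 7*x^4 + 20*x^3 + 7*x^2 + 6*x + 9) dx. Term by term:
    ∫_0^2 9*x^6 dx = 1152/7;  ∫_0^2 6*x^5 dx = 64;  ∫_0^2 7*x^4 dx = 224/5;
    ∫_0^2 20*x^3 dx = 80;  ∫_0^2 7*x^2 dx = 56/3;  ∫_0^2 6*x dx = 12;
    ∫_0^2 9 dx = 18.
  Sum: 1152/7 + 64 + 224/5 + 80 + 56/3 + 12 + 18 = 42214/105.
  ∫_0^2 u'(x)^2 dx = ∫_0^2 (81*x^4 + 36*x^3 + 22*x^2 + 4*x + 1) dx. Term by term:
    ∫_0^2 81*x^4 dx = 2592/5;  ∫_0^2 36*x^3 dx = 144;  ∫_0^2 22*x^2 dx = 176/3;
    ∫_0^2 4*x dx = 8;  ∫_0^2 1 dx = 2.
  Sum: 2592/5 + 144 + 176/3 + 8 + 2 = 10966/15.
Adding: ||u||_{H^1}^2 = 42214/105 + 10966/15 = 118976/105.


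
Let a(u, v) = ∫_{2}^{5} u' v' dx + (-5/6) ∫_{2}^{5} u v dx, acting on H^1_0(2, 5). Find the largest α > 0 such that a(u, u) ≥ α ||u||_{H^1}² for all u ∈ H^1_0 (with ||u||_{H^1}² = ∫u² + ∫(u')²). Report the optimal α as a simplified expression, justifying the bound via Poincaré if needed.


α = (-15/2 + π^2)/(9 + π^2)

Coercivity of a(·,·) on H^1_0(2, 5) means a(u, u) ≥ α ||u||_{H^1}² for every u ∈ H^1_0.
The interval has length L = 3, and Poincaré/coercivity depend only on L. Here a(u, u) = ∫(u')² + (-5/6)·∫u².
Here c = -5/6 < 0 with |c| < (π/L)² = π^2/9, so coercivity still holds. The condition a(u,u) ≥ α||u||_{H^1}² reads (1−α)∫(u')² ≥ (α−c)∫u². Any admissible α is ≤ 1 (rapidly oscillating u have ∫u²/∫(u')² → 0), and α = 1 would force 0 ≥ (1−c)∫u², impossible since c < 1; so 1−α > 0. By the sharp Poincaré inequality on H^1_0 of an interval of length L, ∫(u')² ≥ (π/L)²∫u² with equality for the first sine mode sin(π(x−x₀)/L) (x₀ the left endpoint), so the inequality holds for all u iff (1−α)(π/L)² ≥ α − c, i.e. α ≤ ((π/L)² + c)/((π/L)² + 1) = (1 + c(L/π)²)/(1 + (L/π)²). (Direct route, valid since c ≤ 0: Poincaré gives c∫u² ≥ c(L/π)²∫(u')², so a(u,u) ≥ (1 + c(L/π)²)∫(u')², while ||u||_{H^1}² ≤ (1 + (L/π)²)∫(u')²; dividing yields the same α.) With (π/L)² = π^2/9 and c = -5/6, the largest admissible constant is α = ((π/L)² + c)/((π/L)² + 1).
Simplifying, α = (-15/2 + π^2)/(9 + π^2).


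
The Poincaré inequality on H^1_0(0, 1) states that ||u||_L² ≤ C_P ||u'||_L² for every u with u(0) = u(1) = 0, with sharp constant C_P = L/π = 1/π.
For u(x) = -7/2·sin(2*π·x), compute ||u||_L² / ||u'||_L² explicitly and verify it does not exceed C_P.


||u||_L² / ||u'||_L² = 1/(2*π) < C_P = 1/π.

u(x) = -7/2·sin(2*π·x), so u'(x) = -7*π*cos(2*π*x).
Writing u(x) = A·sin(kπx/L) with A = -7/2 and k = 2, use ∫_0^L sin²(kπx/L) dx = L/2 and ∫_0^L cos²(kπx/L) dx = L/2.
u² = 49/4·sin²(2*π·x) and (u')² = 49*π^2·cos²(2*π·x), and each of sin², cos² integrates to L/2 = 1/2 over (0, 1).
∫_0^1 u² dx = 49/8, so ||u||_L² = 7*sqrt(2)/4.
∫_0^1 (u')² dx = 49*π^2/2, so ||u'||_L² = 7*sqrt(2)*π/2.
Ratio ||u||_L² / ||u'||_L² = 1/(2*π).
Sharp Poincaré constant on H^1_0(0, 1) is C_P = L/π = 1/π, achieved by sin(π·x).
This is the k = 2 harmonic; the ratio L/(kπ) is strictly less than C_P = L/π, consistent with the sharp inequality ||u||_L² ≤ C_P ||u'||_L².


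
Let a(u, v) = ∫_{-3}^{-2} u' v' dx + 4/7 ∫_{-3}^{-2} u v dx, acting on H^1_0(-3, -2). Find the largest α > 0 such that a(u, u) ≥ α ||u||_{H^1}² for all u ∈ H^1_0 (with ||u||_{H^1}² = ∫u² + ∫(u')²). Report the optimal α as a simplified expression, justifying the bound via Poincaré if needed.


α = (4/7 + π^2)/(1 + π^2)

Coercivity of a(·,·) on H^1_0(-3, -2) means a(u, u) ≥ α ||u||_{H^1}² for every u ∈ H^1_0.
The interval has length L = 1, and Poincaré/coercivity depend only on L. Here a(u, u) = ∫(u')² + (4/7)·∫u².
Here 0 < c = 4/7 < 1. The condition a(u,u) ≥ α||u||_{H^1}² reads (1−α)∫(u')² ≥ (α−c)∫u². Any admissible α is ≤ 1 (rapidly oscillating u have ∫u²/∫(u')² → 0), and α = 1 would force 0 ≥ (1−c)∫u², impossible since c < 1; so 1−α > 0. By the sharp Poincaré inequality on H^1_0 of an interval of length L, ∫(u')² ≥ (π/L)²∫u² with equality for the first sine mode sin(π(x−x₀)/L) (x₀ the left endpoint), so the inequality holds for all u iff (1−α)(π/L)² ≥ α − c, i.e. α ≤ ((π/L)² + c)/((π/L)² + 1) = (1 + c(L/π)²)/(1 + (L/π)²). With (π/L)² = π^2 and c = 4/7, the largest admissible constant is α = ((π/L)² + c)/((π/L)² + 1).
Simplifying, α = (4/7 + π^2)/(1 + π^2).


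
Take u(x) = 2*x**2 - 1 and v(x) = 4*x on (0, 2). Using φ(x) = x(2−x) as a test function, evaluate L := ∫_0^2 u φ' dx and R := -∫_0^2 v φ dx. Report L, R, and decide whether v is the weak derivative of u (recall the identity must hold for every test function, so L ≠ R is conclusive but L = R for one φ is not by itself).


LHS = -16/3, RHS = -16/3. Yes, v = u' weakly.

u(x) = 2*x**2 - 1, classical derivative u'(x) = 4*x.
φ(x) = x(2−x), so φ'(x) = 2 - 2*x.
Note φ(0) = φ(2) = 0, so the boundary term u·φ vanishes.
LHS = ∫_0^2 u(x) φ'(x) dx = ∫_0^2 (-4*x^3 + 4*x^2 + 2*x - 2) dx. Term by term:
  ∫_0^2 -4*x^3 dx = -16;  ∫_0^2 4*x^2 dx = 32/3;  ∫_0^2 2*x dx = 4;
  ∫_0^2 -2 dx = -4.
Sum: -16 + 32/3 + 4 − 4 = -16/3.
So LHS = -16/3.
∫_0^2 v(x) φ(x) dx = ∫_0^2 (-4*x^3 + 8*x^2) dx. Term by term:
  ∫_0^2 -4*x^3 dx = -16;  ∫_0^2 8*x^2 dx = 64/3.
Sum: -16 + 64/3 = 16/3.
So RHS = -∫_0^2 v(x) φ(x) dx = -16/3.
LHS = RHS, so the identity holds for this test φ.
Moreover u is smooth here and v(x) = u'(x) = 4*x pointwise, so the identity holds for every test function. Hence v is the weak derivative of u.


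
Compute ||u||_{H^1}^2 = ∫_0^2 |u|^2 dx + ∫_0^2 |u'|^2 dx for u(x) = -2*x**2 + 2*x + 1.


||u||_{H^1}^2 = 334/15

The H^1 norm (squared) on an interval (0, L) is
  ||u||_{H^1}^2 = ∫_0^L u(x)^2 dx + ∫_0^L u'(x)^2 dx.
Compute u'(x) = 2 - 4*x.
Then u(x)^2 = 4*x**4 - 8*x**3 + 4*x + 1 and u'(x)^2 = 16*x**2 - 16*x + 4.
Integrate each monomial from 0 to 2 using ∫_0^2 c·x^n dx = c·2^(n+1)/(n+1):
  ∫_0^2 u(x)^2 dx = ∫_0^2 (4*x^4 - 8*x^3 + 4*x + 1) dx. Term by term:
    ∫_0^2 4*x^4 dx = 128/5;  ∫_0^2 -8*x^3 dx = -32;  ∫_0^2 4*x dx = 8;
    ∫_0^2 1 dx = 2.
  Sum: 128/5 − 32 + 8 + 2 = 18/5.
  ∫_0^2 u'(x)^2 dx = ∫_0^2 (16*x^2 - 16*x + 4) dx. Term by term:
    ∫_0^2 16*x^2 dx = 128/3;  ∫_0^2 -16*x dx = -32;  ∫_0^2 4 dx = 8.
  Sum: 128/3 − 32 + 8 = 56/3.
Adding: ||u||_{H^1}^2 = 18/5 + 56/3 = 334/15.


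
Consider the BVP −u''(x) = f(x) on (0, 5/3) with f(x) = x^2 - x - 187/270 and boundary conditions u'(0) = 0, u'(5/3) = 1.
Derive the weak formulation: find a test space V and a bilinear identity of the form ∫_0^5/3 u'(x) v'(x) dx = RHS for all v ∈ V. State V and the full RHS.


V = H^1(0, 5/3) (v unrestricted at boundary; u is determined up to an additive constant); weak form: ∫_0^5/3 u'v' dx = ∫_0^5/3 (x^2 - x - 187/270) v dx + v(5/3) for all v ∈ V.

Multiply both sides by a test function v and integrate from 0 to 5/3:
  ∫_0^5/3 −u''(x) v(x) dx = ∫_0^5/3 f(x) v(x) dx.
Integrate the LHS by parts once:
  ∫_0^5/3 −u'' v dx = −[u'(x) v(x)]_0^5/3 + ∫_0^5/3 u'(x) v'(x) dx.
Thus ∫_0^5/3 u'(x) v'(x) dx = ∫_0^5/3 f(x) v(x) dx + [u'(x) v(x)]_0^5/3.
Choose V so that boundary terms are either known or forced to vanish.
u has inhomogeneous Neumann u'(0) = 0, u'(5/3) = 1. [u' v]_0^5/3 = (1)·v(5/3) − (0)·v(0) = v(5/3). Take V = H^1(0, 5/3); boundary term becomes part of RHS.
Weak formulation: find u (satisfying any essential BC) such that ∫_0^5/3 u'(x) v'(x) dx = ∫_0^5/3 f v dx + v(5/3) for all v ∈ V (Neumann data are natural BCs: they enter the RHS as boundary terms).
Substituting f(x) = x^2 - x - 187/270, the right-hand side is ∫_0^5/3 (x^2 - x - 187/270) v dx + v(5/3).
Compatibility check (pure Neumann): taking v ≡ 1 ∈ V gives 0 = ∫_0^5/3 f dx + (1) − (0), i.e. ∫_0^5/3 f dx must equal u'(0) − u'(5/3) = -1. Indeed ∫_0^5/3 (x^2 - x - 187/270) dx = -1, so the data are compatible. The solution is then unique only up to an additive constant (fix it e.g. by requiring ∫_0^5/3 u dx = 0).


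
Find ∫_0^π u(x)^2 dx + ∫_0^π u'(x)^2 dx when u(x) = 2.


||u||_{H^1(0,π)}^2 = 4*π

u'(x) = 0.
Expand u² and (u')² and integrate term by term on (0, π), using: for integers n ≥ 1, ∫_0^π sin²(nx) dx = ∫_0^π cos²(nx) dx = π/2; for n ≠ n', ∫_0^π sin(nx)sin(n'x) dx = ∫_0^π cos(nx)cos(n'x) dx = 0; and by product-to-sum, ∫_0^π sin(nx)cos(n'x) dx = ½∫_0^π [sin((n+n')x) + sin((n−n')x)] dx, which is 0 when n+n' is even and 2n/(n²−n'²) when n+n' is odd (it need not vanish on (0, π)). For the constant mode: ∫_0^π 1 dx = π, ∫_0^π cos(nx) dx = 0, ∫_0^π sin(nx) dx = (1−(−1)^n)/n.
  u² squared terms: (2)²·∫1 dx = 4·π = 4*π.
  So ∫_0^π u² dx = 4*π.
  u' ≡ 0, so ∫_0^π (u')² dx = 0.
||u||_{H^1}^2 = (4*π) + (0) = 4*π.


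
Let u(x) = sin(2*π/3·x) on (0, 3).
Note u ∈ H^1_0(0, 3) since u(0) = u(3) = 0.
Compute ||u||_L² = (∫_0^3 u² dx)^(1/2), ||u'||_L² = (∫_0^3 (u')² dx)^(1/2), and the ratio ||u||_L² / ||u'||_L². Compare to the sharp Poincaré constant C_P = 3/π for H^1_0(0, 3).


||u||_L² / ||u'||_L² = 3/(2*π) < C_P = 3/π.

u(x) = sin(2*π/3·x), so u'(x) = 2*π*cos(2*π*x/3)/3.
Writing u(x) = A·sin(kπx/L) with A = 1 and k = 2, use ∫_0^L sin²(kπx/L) dx = L/2 and ∫_0^L cos²(kπx/L) dx = L/2.
u² = 1·sin²(2*π/3·x) and (u')² = 4*π^2/9·cos²(2*π/3·x), and each of sin², cos² integrates to L/2 = 3/2 over (0, 3).
∫_0^3 u² dx = 3/2, so ||u||_L² = sqrt(6)/2.
∫_0^3 (u')² dx = 2*π^2/3, so ||u'||_L² = sqrt(6)*π/3.
Ratio ||u||_L² / ||u'||_L² = 3/(2*π).
Sharp Poincaré constant on H^1_0(0, 3) is C_P = L/π = 3/π, achieved by sin(π/3·x).
This is the k = 2 harmonic; the ratio L/(kπ) is strictly less than C_P = L/π, consistent with the sharp inequality ||u||_L² ≤ C_P ||u'||_L².


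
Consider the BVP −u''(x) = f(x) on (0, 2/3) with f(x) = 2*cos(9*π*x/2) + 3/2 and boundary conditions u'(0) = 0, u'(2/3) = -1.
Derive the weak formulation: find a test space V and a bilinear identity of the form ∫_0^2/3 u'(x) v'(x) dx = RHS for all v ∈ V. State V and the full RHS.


V = H^1(0, 2/3) (v unrestricted at boundary; u is determined up to an additive constant); weak form: ∫_0^2/3 u'v' dx = ∫_0^2/3 (2*cos(9*π*x/2) + 3/2) v dx − v(2/3) for all v ∈ V.

Multiply both sides by a test function v and integrate from 0 to 2/3:
  ∫_0^2/3 −u''(x) v(x) dx = ∫_0^2/3 f(x) v(x) dx.
Integrate the LHS by parts once:
  ∫_0^2/3 −u'' v dx = −[u'(x) v(x)]_0^2/3 + ∫_0^2/3 u'(x) v'(x) dx.
Thus ∫_0^2/3 u'(x) v'(x) dx = ∫_0^2/3 f(x) v(x) dx + [u'(x) v(x)]_0^2/3.
Choose V so that boundary terms are either known or forced to vanish.
u has inhomogeneous Neumann u'(0) = 0, u'(2/3) = -1. [u' v]_0^2/3 = (-1)·v(2/3) − (0)·v(0) = − v(2/3). Take V = H^1(0, 2/3); boundary term becomes part of RHS.
Weak formulation: find u (satisfying any essential BC) such that ∫_0^2/3 u'(x) v'(x) dx = ∫_0^2/3 f v dx − v(2/3) for all v ∈ V (Neumann data are natural BCs: they enter the RHS as boundary terms).
Substituting f(x) = 2*cos(9*π*x/2) + 3/2, the right-hand side is ∫_0^2/3 (2*cos(9*π*x/2) + 3/2) v dx − v(2/3).
Compatibility check (pure Neumann): taking v ≡ 1 ∈ V gives 0 = ∫_0^2/3 f dx + (-1) − (0), i.e. ∫_0^2/3 f dx must equal u'(0) − u'(2/3) = 1. Indeed ∫_0^2/3 (2*cos(9*π*x/2) + 3/2) dx = 1, so the data are compatible. The solution is then unique only up to an additive constant (fix it e.g. by requiring ∫_0^2/3 u dx = 0).


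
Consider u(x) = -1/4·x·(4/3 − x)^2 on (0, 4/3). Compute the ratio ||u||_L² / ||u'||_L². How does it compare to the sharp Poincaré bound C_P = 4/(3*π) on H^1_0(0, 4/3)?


||u||_L² / ||u'||_L² = 2*sqrt(14)/21 < C_P = 4/(3*π).

u(x) = -1/4·x·(4/3 − x)^2, so u'(x) = (4 - 9*x)*(3*x - 4)/36.
u(x) = -1/4·x·(4/3 − x)^2 vanishes at x = 0 and x = 4/3, so u ∈ H^1_0(0, 4/3). Differentiate via the product rule and integrate the resulting polynomials term by term.
  ∫_0^4/3 u² dx = ∫_0^4/3 (x^6/16 - x^5/3 + 2*x^4/3 - 16*x^3/27 + 16*x^2/81) dx. Term by term:
    ∫_0^4/3 x^6/16 dx = 1024/15309;  ∫_0^4/3 -x^5/3 dx = -2048/6561;  ∫_0^4/3 2*x^4/3 dx = 2048/3645;
    ∫_0^4/3 -16*x^3/27 dx = -1024/2187;  ∫_0^4/3 16*x^2/81 dx = 1024/6561.
  Sum: 1024/15309 − 2048/6561 + 2048/3645 − 1024/2187 + 1024/6561 = 1024/229635.
  ∫_0^4/3 (u')² dx = ∫_0^4/3 (9*x^4/16 - 2*x^3 + 22*x^2/9 - 32*x/27 + 16/81) dx. Term by term:
    ∫_0^4/3 9*x^4/16 dx = 64/135;  ∫_0^4/3 -2*x^3 dx = -128/81;  ∫_0^4/3 22*x^2/9 dx = 1408/729;
    ∫_0^4/3 -32*x/27 dx = -256/243;  ∫_0^4/3 16/81 dx = 64/243.
  Sum: 64/135 − 128/81 + 1408/729 − 256/243 + 64/243 = 128/3645.
∫_0^4/3 u² dx = 1024/229635, so ||u||_L² = 32*sqrt(35)/2835.
∫_0^4/3 (u')² dx = 128/3645, so ||u'||_L² = 8*sqrt(10)/135.
Ratio ||u||_L² / ||u'||_L² = 2*sqrt(14)/21.
Sharp Poincaré constant on H^1_0(0, 4/3) is C_P = L/π = 4/(3*π), achieved by sin(3*π/4·x).
A polynomial bump cannot attain the sharp Poincaré constant (only the first sine eigenfunction does), so the ratio is strictly less than C_P, consistent with ||u||_L² ≤ C_P ||u'||_L².


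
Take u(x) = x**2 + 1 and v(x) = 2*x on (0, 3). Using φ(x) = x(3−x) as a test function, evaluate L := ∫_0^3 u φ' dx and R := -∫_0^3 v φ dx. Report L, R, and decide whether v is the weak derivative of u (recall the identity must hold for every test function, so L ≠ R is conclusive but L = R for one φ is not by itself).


LHS = -27/2, RHS = -27/2. Yes, v = u' weakly.

u(x) = x**2 + 1, classical derivative u'(x) = 2*x.
φ(x) = x(3−x), so φ'(x) = 3 - 2*x.
Note φ(0) = φ(3) = 0, so the boundary term u·φ vanishes.
LHS = ∫_0^3 u(x) φ'(x) dx = ∫_0^3 (-2*x^3 + 3*x^2 - 2*x + 3) dx. Term by term:
  ∫_0^3 -2*x^3 dx = -81/2;  ∫_0^3 3*x^2 dx = 27;  ∫_0^3 -2*x dx = -9;
  ∫_0^3 3 dx = 9.
Sum: -81/2 + 27 − 9 + 9 = -27/2.
So LHS = -27/2.
∫_0^3 v(x) φ(x) dx = ∫_0^3 (-2*x^3 + 6*x^2) dx. Term by term:
  ∫_0^3 -2*x^3 dx = -81/2;  ∫_0^3 6*x^2 dx = 54.
Sum: -81/2 + 54 = 27/2.
So RHS = -∫_0^3 v(x) φ(x) dx = -27/2.
LHS = RHS, so the identity holds for this test φ.
Moreover u is smooth here and v(x) = u'(x) = 2*x pointwise, so the identity holds for every test function. Hence v is the weak derivative of u.


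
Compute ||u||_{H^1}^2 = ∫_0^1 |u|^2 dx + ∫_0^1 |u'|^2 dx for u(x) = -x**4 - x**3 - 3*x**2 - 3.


||u||_{H^1}^2 = 76289/1260

The H^1 norm (squared) on an interval (0, L) is
  ||u||_{H^1}^2 = ∫_0^L u(x)^2 dx + ∫_0^L u'(x)^2 dx.
Compute u'(x) = -4*x**3 - 3*x**2 - 6*x.
Then u(x)^2 = x**8 + 2*x**7 + 7*x**6 + 6*x**5 + 15*x**4 + 6*x**3 + 18*x**2 + 9 and u'(x)^2 = 16*x**6 + 24*x**5 + 57*x**4 + 36*x**3 + 36*x**2.
Integrate each monomial from 0 to 1 using ∫_0^1 c·x^n dx = c·1^(n+1)/(n+1):
  ∫_0^1 u(x)^2 dx = ∫_0^1 (x^8 + 2*x^7 + 7*x^6 + 6*x^5 + 15*x^4 + 6*x^3 + 18*x^2 + 9) dx. Term by term:
    ∫_0^1 x^8 dx = 1/9;  ∫_0^1 2*x^7 dx = 1/4;  ∫_0^1 7*x^6 dx = 1;
    ∫_0^1 6*x^5 dx = 1;  ∫_0^1 15*x^4 dx = 3;  ∫_0^1 6*x^3 dx = 3/2;
    ∫_0^1 18*x^2 dx = 6;  ∫_0^1 9 dx = 9.
  Sum: 1/9 + 1/4 + 1 + 1 + 3 + 3/2 + 6 + 9 = 787/36.
  ∫_0^1 u'(x)^2 dx = ∫_0^1 (16*x^6 + 24*x^5 + 57*x^4 + 36*x^3 + 36*x^2) dx. Term by term:
    ∫_0^1 16*x^6 dx = 16/7;  ∫_0^1 24*x^5 dx = 4;  ∫_0^1 57*x^4 dx = 57/5;
    ∫_0^1 36*x^3 dx = 9;  ∫_0^1 36*x^2 dx = 12.
  Sum: 16/7 + 4 + 57/5 + 9 + 12 = 1354/35.
Adding: ||u||_{H^1}^2 = 787/36 + 1354/35 = 76289/1260.


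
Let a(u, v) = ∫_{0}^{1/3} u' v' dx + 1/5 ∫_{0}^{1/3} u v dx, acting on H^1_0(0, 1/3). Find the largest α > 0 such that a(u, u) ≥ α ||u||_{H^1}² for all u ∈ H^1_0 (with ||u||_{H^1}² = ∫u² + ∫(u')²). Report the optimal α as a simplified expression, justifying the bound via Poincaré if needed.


α = (1 + 45*π^2)/(5*(1 + 9*π^2))

Coercivity of a(·,·) on H^1_0(0, 1/3) means a(u, u) ≥ α ||u||_{H^1}² for every u ∈ H^1_0.
The interval has length L = 1/3, and Poincaré/coercivity depend only on L. Here a(u, u) = ∫(u')² + (1/5)·∫u².
Here 0 < c = 1/5 < 1. The condition a(u,u) ≥ α||u||_{H^1}² reads (1−α)∫(u')² ≥ (α−c)∫u². Any admissible α is ≤ 1 (rapidly oscillating u have ∫u²/∫(u')² → 0), and α = 1 would force 0 ≥ (1−c)∫u², impossible since c < 1; so 1−α > 0. By the sharp Poincaré inequality on H^1_0 of an interval of length L, ∫(u')² ≥ (π/L)²∫u² with equality for the first sine mode sin(π(x−x₀)/L) (x₀ the left endpoint), so the inequality holds for all u iff (1−α)(π/L)² ≥ α − c, i.e. α ≤ ((π/L)² + c)/((π/L)² + 1) = (1 + c(L/π)²)/(1 + (L/π)²). With (π/L)² = 9*π^2 and c = 1/5, the largest admissible constant is α = ((π/L)² + c)/((π/L)² + 1).
Simplifying, α = (1 + 45*π^2)/(5*(1 + 9*π^2)).


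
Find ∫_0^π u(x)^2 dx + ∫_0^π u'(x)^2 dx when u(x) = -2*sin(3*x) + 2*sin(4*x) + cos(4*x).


||u||_{H^1(0,π)}^2 = 408/7 + 125*π/2

u'(x) = -4*sin(4*x) - 6*cos(3*x) + 8*cos(4*x).
Expand u² and (u')² and integrate term by term on (0, π), using: for integers n ≥ 1, ∫_0^π sin²(nx) dx = ∫_0^π cos²(nx) dx = π/2; for n ≠ n', ∫_0^π sin(nx)sin(n'x) dx = ∫_0^π cos(nx)cos(n'x) dx = 0; and by product-to-sum, ∫_0^π sin(nx)cos(n'x) dx = ½∫_0^π [sin((n+n')x) + sin((n−n')x)] dx, which is 0 when n+n' is even and 2n/(n²−n'²) when n+n' is odd (it need not vanish on (0, π)).
  u² squared terms: (-2)²·∫sin(3x)² dx = 4·π/2 = 2*π;  (2)²·∫sin(4x)² dx = 4·π/2 = 2*π;  (1)²·∫cos(4x)² dx = 1·π/2 = π/2.
  u² cross terms: 2·(-2)·(2)·∫sin(3x)·sin(4x) dx = -8·(0) = 0;  2·(-2)·(1)·∫sin(3x)·cos(4x) dx = -4·(-6/7) = 24/7;  2·(2)·(1)·∫sin(4x)·cos(4x) dx = 4·(0) = 0.
  So ∫_0^π u² dx = 2*π + 2*π + π/2 + 0 + 24/7 + 0 = 24/7 + 9*π/2.
  (u')² squared terms: (-6)²·∫cos(3x)² dx = 36·π/2 = 18*π;  (-4)²·∫sin(4x)² dx = 16·π/2 = 8*π;  (8)²·∫cos(4x)² dx = 64·π/2 = 32*π.
  (u')² cross terms: 2·(-6)·(-4)·∫cos(3x)·sin(4x) dx = 48·(8/7) = 384/7;  2·(-6)·(8)·∫cos(3x)·cos(4x) dx = -96·(0) = 0;  2·(-4)·(8)·∫sin(4x)·cos(4x) dx = -64·(0) = 0.
  So ∫_0^π (u')² dx = 18*π + 8*π + 32*π + 384/7 + 0 + 0 = 384/7 + 58*π.
||u||_{H^1}^2 = (24/7 + 9*π/2) + (384/7 + 58*π) = 408/7 + 125*π/2.
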